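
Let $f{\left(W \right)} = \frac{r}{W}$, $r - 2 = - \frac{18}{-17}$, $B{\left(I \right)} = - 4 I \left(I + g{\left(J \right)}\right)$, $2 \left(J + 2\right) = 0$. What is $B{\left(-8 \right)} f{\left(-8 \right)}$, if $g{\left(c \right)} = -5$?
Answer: $\frac{2704}{17} \approx 159.06$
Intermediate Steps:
$J = -2$ ($J = -2 + \frac{1}{2} \cdot 0 = -2 + 0 = -2$)
$B{\left(I \right)} = - 4 I \left(-5 + I\right)$ ($B{\left(I \right)} = - 4 I \left(I - 5\right) = - 4 I \left(-5 + I\right)$)
$r = \frac{52}{17}$ ($r = 2 - \frac{18}{-17} = 2 - - \frac{18}{17} = 2 + \frac{18}{17} = \frac{52}{17} \approx 3.0588$)
$f{\left(W \right)} = \frac{52}{17 W}$
$B{\left(-8 \right)} f{\left(-8 \right)} = 4 \left(-8\right) \left(5 - -8\right) \frac{52}{17 \left(-8\right)} = 4 \left(-8\right) \left(5 + 8\right) \frac{52}{17} \left(- \frac{1}{8}\right) = 4 \left(-8\right) 13 \left(- \frac{13}{34}\right) = \left(-416\right) \left(- \frac{13}{34}\right) = \frac{2704}{17}$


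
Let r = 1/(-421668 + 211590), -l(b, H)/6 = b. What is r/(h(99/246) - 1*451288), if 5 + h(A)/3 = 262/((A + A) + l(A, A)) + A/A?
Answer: 1/94910776758 ≈ 1.0536e-11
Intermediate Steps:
l(b, H) = -6*b
h(A) = -12 - 393/(2*A) (h(A) = -15 + 3*(262/((A + A) - 6*A) + A/A) = -15 + 3*(262/(2*A - 6*A) + 1) = -15 + 3*(262/((-4*A)) + 1) = -15 + 3*(262*(-1/(4*A)) + 1) = -15 + 3*(-131/(2*A) + 1) = -15 + 3*(1 - 131/(2*A)) = -15 + (3 - 393/(2*A)) = -12 - 393/(2*A))
r = -1/210078 (r = 1/(-210078) = -1/210078 ≈ -4.7601e-6)
r/(h(99/246) - 1*451288) = -1/(210078*((-12 - 393/(2*(99/246))) - 1*451288)) = -1/(210078*((-12 - 393/(2*(99*(1/246)))) - 451288)) = -1/(210078*((-12 - 393/(2*33/82)) - 451288)) = -1/(210078*((-12 - 393/2*82/33) - 451288)) = -1/(210078*((-12 - 5371/11) - 451288)) = -1/(210078*(-5503/11 - 451288)) = -1/(210078*(-4969671/11)) = -1/210078*(-11/4969671) = 1/94910776758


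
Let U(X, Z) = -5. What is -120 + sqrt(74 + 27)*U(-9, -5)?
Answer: -120 - 5*sqrt(101) ≈ -170.25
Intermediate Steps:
-120 + sqrt(74 + 27)*U(-9, -5) = -120 + sqrt(74 + 27)*(-5) = -120 + sqrt(101)*(-5) = -120 - 5*sqrt(101)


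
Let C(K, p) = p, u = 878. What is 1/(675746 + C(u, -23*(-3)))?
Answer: 1/675815 ≈ 1.4797e-6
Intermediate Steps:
1/(675746 + C(u, -23*(-3))) = 1/(675746 - 23*(-3)) = 1/(675746 + 69) = 1/675815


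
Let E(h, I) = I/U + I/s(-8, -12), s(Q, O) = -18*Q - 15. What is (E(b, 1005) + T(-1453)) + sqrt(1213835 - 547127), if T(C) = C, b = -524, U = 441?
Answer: -9120763/6321 + 2*sqrt(166677) ≈ -626.41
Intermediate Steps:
s(Q, O) = -15 - 18*Q
E(h, I) = 190*I/18963 (E(h, I) = I/441 + I/(-15 - 18*(-8)) = I*(1/441) + I/(-15 + 144) = I/441 + I/129 = 190*I/18963)
(E(b, 1005) + T(-1453)) + sqrt(1213835 - 547127) = ((190/18963)*1005 - 1453) + sqrt(1213835 - 547127) = (63650/6321 - 1453) + sqrt(666708) = -9120763/6321 + 2*sqrt(166677)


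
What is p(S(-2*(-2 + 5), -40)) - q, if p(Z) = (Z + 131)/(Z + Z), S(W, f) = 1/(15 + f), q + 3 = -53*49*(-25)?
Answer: -66559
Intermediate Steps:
q = 64922 (q = -3 - 53*49*(-25) = -3 - 2597*(-25) = -3 + 64925 = 64922)
p(Z) = (131 + Z)/(2*Z) (p(Z) = (131 + Z)/((2*Z)) = (131 + Z)*(1/(2*Z)) = (131 + Z)/(2*Z))
p(S(-2*(-2 + 5), -40)) - q = (131 + 1/(15 - 40))/(2*(1/(15 - 40))) - 1*64922 = (131 + 1/(-25))/(2*(1/(-25))) - 64922 = (131 - 1/25)/(2*(-1/25)) - 64922 = (1/2)*(-25)*(3274/25) - 64922 = -1637 - 64922 = -66559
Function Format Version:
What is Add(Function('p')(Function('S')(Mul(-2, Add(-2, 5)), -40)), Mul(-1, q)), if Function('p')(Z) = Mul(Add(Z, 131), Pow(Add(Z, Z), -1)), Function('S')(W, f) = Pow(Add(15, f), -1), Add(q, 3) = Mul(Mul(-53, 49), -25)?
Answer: -66559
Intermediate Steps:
q = 64922 (q = Add(-3, Mul(Mul(-53, 49), -25)) = Add(-3, Mul(-2597, -25)) = Add(-3, 64925) = 64922)
Function('p')(Z) = Mul(Rational(1, 2), Pow(Z, -1), Add(131, Z)) (Function('p')(Z) = Mul(Add(131, Z), Pow(Mul(2, Z), -1)) = Mul(Add(131, Z), Mul(Rational(1, 2), Pow(Z, -1))) = Mul(Rational(1, 2), Pow(Z, -1), Add(131, Z)))
Add(Function('p')(Function('S')(Mul(-2, Add(-2, 5)), -40)), Mul(-1, q)) = Add(Mul(Rational(1, 2), Pow(Pow(Add(15, -40), -1), -1), Add(131, Pow(Add(15, -40), -1))), Mul(-1, 64922)) = Add(Mul(Rational(1, 2), Pow(Pow(-25, -1), -1), Add(131, Pow(-25, -1))), -64922) = Add(Mul(Rational(1, 2), Pow(Rational(-1, 25), -1), Add(131, Rational(-1, 25))), -64922) = Add(Mul(Rational(1, 2), -25, Rational(3274, 25)), -64922) = Add(-1637, -64922) = -66559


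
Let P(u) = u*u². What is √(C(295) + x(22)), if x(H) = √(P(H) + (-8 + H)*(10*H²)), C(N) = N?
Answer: √(295 + 198*√2) ≈ 23.979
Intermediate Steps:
P(u) = u³
x(H) = √(H³ + 10*H²*(-8 + H)) (x(H) = √(H³ + (-8 + H)*(10*H²)) = √(H³ + 10*H²*(-8 + H)))
√(C(295) + x(22)) = √(295 + √(22²*(-80 + 11*22))) = √(295 + √(484*(-80 + 242))) = √(295 + √(484*162)) = √(295 + √78408) = √(295 + 198*√2)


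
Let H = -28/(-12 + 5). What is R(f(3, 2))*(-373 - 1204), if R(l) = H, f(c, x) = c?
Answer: -6308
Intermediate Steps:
H = 4 (H = -28/(-7) = -28*(-1/7) = 4)
R(l) = 4
R(f(3, 2))*(-373 - 1204) = 4*(-373 - 1204) = 4*(-1577) = -6308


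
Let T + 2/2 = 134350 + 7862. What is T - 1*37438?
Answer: 104773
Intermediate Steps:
T = 142211 (T = -1 + (134350 + 7862) = -1 + 142212 = 142211)
T - 1*37438 = 142211 - 1*37438 = 142211 - 37438 = 104773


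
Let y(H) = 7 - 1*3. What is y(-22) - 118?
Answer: -114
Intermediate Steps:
y(H) = 4 (y(H) = 7 - 3 = 4)
y(-22) - 118 = 4 - 118 = -114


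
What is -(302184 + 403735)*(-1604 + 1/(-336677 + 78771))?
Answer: 292025436670775/257906 ≈ 1.1323e+9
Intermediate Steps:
-(302184 + 403735)*(-1604 + 1/(-336677 + 78771)) = -705919*(-1604 + 1/(-257906)) = -705919*(-1604 - 1/257906) = -705919*(-413681225)/257906 = -1*(-292025436670775/257906) = 292025436670775/257906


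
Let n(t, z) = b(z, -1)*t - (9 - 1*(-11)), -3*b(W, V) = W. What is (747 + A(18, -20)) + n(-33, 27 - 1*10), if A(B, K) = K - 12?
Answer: 882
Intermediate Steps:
b(W, V) = -W/3
A(B, K) = -12 + K
n(t, z) = -20 - t*z/3 (n(t, z) = (-z/3)*t - (9 - 1*(-11)) = -t*z/3 - (9 + 11) = -t*z/3 - 1*20 = -t*z/3 - 20 = -20 - t*z/3)
(747 + A(18, -20)) + n(-33, 27 - 1*10) = (747 + (-12 - 20)) + (-20 - ⅓*(-33)*(27 - 1*10)) = (747 - 32) + (-20 - ⅓*(-33)*(27 - 10)) = 715 + (-20 - ⅓*(-33)*17) = 715 + (-20 + 187) = 715 + 167 = 882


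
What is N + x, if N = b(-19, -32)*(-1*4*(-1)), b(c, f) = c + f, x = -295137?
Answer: -295341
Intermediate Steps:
N = -204 (N = (-19 - 32)*(-1*4*(-1)) = -(-204)*(-1) = -51*4 = -204)
N + x = -204 - 295137 = -295341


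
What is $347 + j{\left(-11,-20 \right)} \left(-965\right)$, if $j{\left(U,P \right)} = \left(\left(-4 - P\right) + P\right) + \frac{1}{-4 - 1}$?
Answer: $4400$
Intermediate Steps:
$j{\left(U,P \right)} = - \frac{21}{5}$ ($j{\left(U,P \right)} = -4 + \frac{1}{-5} = -4 - \frac{1}{5} = - \frac{21}{5}$)
$347 + j{\left(-11,-20 \right)} \left(-965\right) = 347 - -4053 = 347 + 4053 = 4400$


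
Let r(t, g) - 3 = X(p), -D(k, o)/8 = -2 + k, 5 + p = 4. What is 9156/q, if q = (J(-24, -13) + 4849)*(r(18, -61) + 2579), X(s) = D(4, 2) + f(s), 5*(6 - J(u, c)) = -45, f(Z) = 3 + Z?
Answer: 763/1040896 ≈ 0.00073302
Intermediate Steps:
p = -1 (p = -5 + 4 = -1)
J(u, c) = 15 (J(u, c) = 6 - ⅕*(-45) = 6 + 9 = 15)
D(k, o) = 16 - 8*k (D(k, o) = -8*(-2 + k) = 16 - 8*k)
X(s) = -13 + s (X(s) = (16 - 8*4) + (3 + s) = (16 - 32) + (3 + s) = -16 + (3 + s) = -13 + s)
r(t, g) = -11 (r(t, g) = 3 + (-13 - 1) = 3 - 14 = -11)
q = 12490752 (q = (15 + 4849)*(-11 + 2579) = 4864*2568 = 12490752)
9156/q = 9156/12490752 = 9156*(1/12490752) = 763/1040896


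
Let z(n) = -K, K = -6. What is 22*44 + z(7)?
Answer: 974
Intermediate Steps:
z(n) = 6 (z(n) = -1*(-6) = 6)
22*44 + z(7) = 22*44 + 6 = 968 + 6 = 974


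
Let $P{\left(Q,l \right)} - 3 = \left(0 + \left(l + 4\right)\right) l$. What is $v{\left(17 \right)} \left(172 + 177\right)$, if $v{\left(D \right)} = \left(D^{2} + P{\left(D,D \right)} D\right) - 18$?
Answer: $2230459$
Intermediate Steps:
$P{\left(Q,l \right)} = 3 + l \left(4 + l\right)$ ($P{\left(Q,l \right)} = 3 + \left(0 + \left(l + 4\right)\right) l = 3 + \left(0 + \left(4 + l\right)\right) l = 3 + \left(4 + l\right) l = 3 + l \left(4 + l\right)$)
$v{\left(D \right)} = -18 + D^{2} + D \left(3 + D^{2} + 4 D\right)$ ($v{\left(D \right)} = \left(D^{2} + \left(3 + D^{2} + 4 D\right) D\right) - 18 = \left(D^{2} + D \left(3 + D^{2} + 4 D\right)\right) - 18 = -18 + D^{2} + D \left(3 + D^{2} + 4 D\right)$)
$v{\left(17 \right)} \left(172 + 177\right) = \left(-18 + 17^{3} + 3 \cdot 17 + 5 \cdot 17^{2}\right) \left(172 + 177\right) = \left(-18 + 4913 + 51 + 5 \cdot 289\right) 349 = \left(-18 + 4913 + 51 + 1445\right) 349 = 6391 \cdot 349 = 2230459$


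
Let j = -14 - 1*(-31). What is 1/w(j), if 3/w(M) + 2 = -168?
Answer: -170/3 ≈ -56.667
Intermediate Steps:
j = 17 (j = -14 + 31 = 17)
w(M) = -3/170 (w(M) = 3/(-2 - 168) = 3/(-170) = 3*(-1/170) = -3/170)
1/w(j) = 1/(-3/170) = -170/3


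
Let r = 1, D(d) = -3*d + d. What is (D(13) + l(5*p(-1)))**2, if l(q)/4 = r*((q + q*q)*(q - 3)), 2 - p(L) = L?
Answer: 132112036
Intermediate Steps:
p(L) = 2 - L
D(d) = -2*d
l(q) = 4*(-3 + q)*(q + q**2) (l(q) = 4*(1*((q + q*q)*(q - 3))) = 4*(1*((q + q**2)*(-3 + q))) = 4*(1*((-3 + q)*(q + q**2))) = 4*((-3 + q)*(q + q**2)) = 4*(-3 + q)*(q + q**2))
(D(13) + l(5*p(-1)))**2 = (-2*13 + 4*(5*(2 - 1*(-1)))*(-3 + (5*(2 - 1*(-1)))**2 - 10*(2 - 1*(-1))))**2 = (-26 + 4*(5*(2 + 1))*(-3 + (5*(2 + 1))**2 - 10*(2 + 1)))**2 = (-26 + 4*(5*3)*(-3 + (5*3)**2 - 10*3))**2 = (-26 + 4*15*(-3 + 15**2 - 2*15))**2 = (-26 + 4*15*(-3 + 225 - 30))**2 = (-26 + 4*15*192)**2 = (-26 + 11520)**2 = 11494**2 = 132112036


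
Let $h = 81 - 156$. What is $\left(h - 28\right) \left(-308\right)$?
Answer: $31724$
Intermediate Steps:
$h = -75$ ($h = 81 - 156 = -75$)
$\left(h - 28\right) \left(-308\right) = \left(-75 - 28\right) \left(-308\right) = \left(-103\right) \left(-308\right) = 31724$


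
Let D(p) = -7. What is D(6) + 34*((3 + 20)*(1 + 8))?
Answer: 7031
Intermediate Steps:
D(6) + 34*((3 + 20)*(1 + 8)) = -7 + 34*((3 + 20)*(1 + 8)) = -7 + 34*(23*9) = -7 + 34*207 = -7 + 7038 = 7031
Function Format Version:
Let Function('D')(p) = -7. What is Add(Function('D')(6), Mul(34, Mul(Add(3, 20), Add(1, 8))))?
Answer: 7031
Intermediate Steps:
Add(Function('D')(6), Mul(34, Mul(Add(3, 20), Add(1, 8)))) = Add(-7, Mul(34, Mul(Add(3, 20), Add(1, 8)))) = Add(-7, Mul(34, Mul(23, 9))) = Add(-7, Mul(34, 207)) = Add(-7, 7038) = 7031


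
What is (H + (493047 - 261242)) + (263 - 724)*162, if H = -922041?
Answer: -764918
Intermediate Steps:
(H + (493047 - 261242)) + (263 - 724)*162 = (-922041 + (493047 - 261242)) + (263 - 724)*162 = (-922041 + 231805) - 461*162 = -690236 - 74682 = -764918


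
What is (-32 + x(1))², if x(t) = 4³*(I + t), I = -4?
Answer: 50176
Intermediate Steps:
x(t) = -256 + 64*t (x(t) = 4³*(-4 + t) = 64*(-4 + t) = -256 + 64*t)
(-32 + x(1))² = (-32 + (-256 + 64*1))² = (-32 + (-256 + 64))² = (-32 - 192)² = (-224)² = 50176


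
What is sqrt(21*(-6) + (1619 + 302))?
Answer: sqrt(1795) ≈ 42.367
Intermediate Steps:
sqrt(21*(-6) + (1619 + 302)) = sqrt(-126 + 1921) = sqrt(1795)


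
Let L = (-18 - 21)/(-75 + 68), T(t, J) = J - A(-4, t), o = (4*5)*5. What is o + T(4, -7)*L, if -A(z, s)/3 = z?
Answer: -41/7 ≈ -5.8571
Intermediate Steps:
A(z, s) = -3*z
o = 100 (o = 20*5 = 100)
T(t, J) = -12 + J (T(t, J) = J - (-3)*(-4) = J - 1*12 = J - 12 = -12 + J)
L = 39/7 (L = -39/(-7) = -39*(-1/7) = 39/7 ≈ 5.5714)
o + T(4, -7)*L = 100 + (-12 - 7)*(39/7) = 100 - 19*39/7 = 100 - 741/7 = -41/7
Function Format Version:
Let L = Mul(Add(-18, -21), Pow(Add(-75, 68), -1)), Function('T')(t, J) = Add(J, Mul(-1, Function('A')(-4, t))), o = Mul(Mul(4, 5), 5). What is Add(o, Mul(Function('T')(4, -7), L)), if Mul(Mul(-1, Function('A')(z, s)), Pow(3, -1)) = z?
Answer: Rational(-41, 7) ≈ -5.8571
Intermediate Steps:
Function('A')(z, s) = Mul(-3, z)
o = 100 (o = Mul(20, 5) = 100)
Function('T')(t, J) = Add(-12, J) (Function('T')(t, J) = Add(J, Mul(-1, Mul(-3, -4))) = Add(J, Mul(-1, 12)) = Add(J, -12) = Add(-12, J))
L = Rational(39, 7) (L = Mul(-39, Pow(-7, -1)) = Mul(-39, Rational(-1, 7)) = Rational(39, 7) ≈ 5.5714)
Add(o, Mul(Function('T')(4, -7), L)) = Add(100, Mul(Add(-12, -7), Rational(39, 7))) = Add(100, Mul(-19, Rational(39, 7))) = Add(100, Rational(-741, 7)) = Rational(-41, 7)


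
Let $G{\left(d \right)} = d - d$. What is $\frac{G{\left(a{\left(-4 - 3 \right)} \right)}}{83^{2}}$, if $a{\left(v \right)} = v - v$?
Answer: $0$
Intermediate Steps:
$a{\left(v \right)} = 0$
$G{\left(d \right)} = 0$
$\frac{G{\left(a{\left(-4 - 3 \right)} \right)}}{83^{2}} = \frac{0}{83^{2}} = \frac{0}{6889} = 0 \cdot \frac{1}{6889} = 0$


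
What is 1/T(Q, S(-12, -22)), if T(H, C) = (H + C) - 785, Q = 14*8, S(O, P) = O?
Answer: -1/685 ≈ -0.0014599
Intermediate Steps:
Q = 112
T(H, C) = -785 + C + H (T(H, C) = (C + H) - 785 = -785 + C + H)
1/T(Q, S(-12, -22)) = 1/(-785 - 12 + 112) = 1/(-685) = -1/685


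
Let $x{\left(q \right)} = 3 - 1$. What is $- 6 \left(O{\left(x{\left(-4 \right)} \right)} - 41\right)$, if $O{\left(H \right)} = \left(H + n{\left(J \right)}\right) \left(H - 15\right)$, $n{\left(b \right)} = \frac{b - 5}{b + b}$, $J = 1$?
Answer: $246$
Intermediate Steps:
$x{\left(q \right)} = 2$
$n{\left(b \right)} = \frac{-5 + b}{2 b}$
$O{\left(H \right)} = \left(-15 + H\right) \left(-2 + H\right)$ ($O{\left(H \right)} = \left(H + \frac{-5 + 1}{2 \cdot 1}\right) \left(H - 15\right) = \left(H + \frac{1}{2} \cdot 1 \left(-4\right)\right) \left(-15 + H\right) = \left(H - 2\right) \left(-15 + H\right) = \left(-2 + H\right) \left(-15 + H\right) = \left(-15 + H\right) \left(-2 + H\right)$)
$- 6 \left(O{\left(x{\left(-4 \right)} \right)} - 41\right) = - 6 \left(\left(30 + 2^{2} - 34\right) - 41\right) = - 6 \left(\left(30 + 4 - 34\right) - 41\right) = - 6 \left(0 - 41\right) = - 6 \left(-41\right) = \left(-1\right) \left(-246\right) = 246$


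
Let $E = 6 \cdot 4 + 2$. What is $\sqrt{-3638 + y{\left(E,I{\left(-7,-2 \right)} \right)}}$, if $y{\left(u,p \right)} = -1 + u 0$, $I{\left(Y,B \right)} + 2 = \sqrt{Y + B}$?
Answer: $i \sqrt{3639} \approx 60.324 i$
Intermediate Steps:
$E = 26$ ($E = 24 + 2 = 26$)
$I{\left(Y,B \right)} = -2 + \sqrt{B + Y}$ ($I{\left(Y,B \right)} = -2 + \sqrt{Y + B} = -2 + \sqrt{B + Y}$)
$y{\left(u,p \right)} = -1$ ($y{\left(u,p \right)} = -1 + 0 = -1$)
$\sqrt{-3638 + y{\left(E,I{\left(-7,-2 \right)} \right)}} = \sqrt{-3638 - 1} = \sqrt{-3639} = i \sqrt{3639}$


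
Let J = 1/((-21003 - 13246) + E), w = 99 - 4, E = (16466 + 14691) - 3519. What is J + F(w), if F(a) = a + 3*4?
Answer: 707376/6611 ≈ 107.00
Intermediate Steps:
E = 27638 (E = 31157 - 3519 = 27638)
w = 95
F(a) = 12 + a (F(a) = a + 12 = 12 + a)
J = -1/6611 (J = 1/((-21003 - 13246) + 27638) = 1/(-34249 + 27638) = 1/(-6611) = -1/6611 ≈ -0.00015126)
J + F(w) = -1/6611 + (12 + 95) = -1/6611 + 107 = 707376/6611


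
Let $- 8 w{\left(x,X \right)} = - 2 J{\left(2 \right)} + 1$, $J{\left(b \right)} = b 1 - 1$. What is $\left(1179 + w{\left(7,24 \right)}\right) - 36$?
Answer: $\frac{9145}{8} \approx 1143.1$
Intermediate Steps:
$J{\left(b \right)} = -1 + b$ ($J{\left(b \right)} = b - 1 = -1 + b$)
$w{\left(x,X \right)} = \frac{1}{8}$ ($w{\left(x,X \right)} = - \frac{- 2 \left(-1 + 2\right) + 1}{8} = - \frac{\left(-2\right) 1 + 1}{8} = - \frac{-2 + 1}{8} = \left(- \frac{1}{8}\right) \left(-1\right) = \frac{1}{8}$)
$\left(1179 + w{\left(7,24 \right)}\right) - 36 = \left(1179 + \frac{1}{8}\right) - 36 = \frac{9433}{8} + \left(\left(-9 + 48\right) - 75\right) = \frac{9433}{8} + \left(39 - 75\right) = \frac{9433}{8} - 36 = \frac{9145}{8}$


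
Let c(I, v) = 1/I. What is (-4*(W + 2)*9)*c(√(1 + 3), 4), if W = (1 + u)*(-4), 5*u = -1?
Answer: 108/5 ≈ 21.600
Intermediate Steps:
u = -⅕ (u = (⅕)*(-1) = -⅕ ≈ -0.20000)
W = -16/5 (W = (1 - ⅕)*(-4) = (⅘)*(-4) = -16/5 ≈ -3.2000)
(-4*(W + 2)*9)*c(√(1 + 3), 4) = (-4*(-16/5 + 2)*9)/(√(1 + 3)) = (-4*(-6/5)*9)/(√4) = ((24/5)*9)/2 = (216/5)*(½) = 108/5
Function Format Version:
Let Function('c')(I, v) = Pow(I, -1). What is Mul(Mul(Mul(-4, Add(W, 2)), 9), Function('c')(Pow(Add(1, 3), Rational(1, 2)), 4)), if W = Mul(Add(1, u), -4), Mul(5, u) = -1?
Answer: Rational(108, 5) ≈ 21.600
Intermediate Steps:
u = Rational(-1, 5) (u = Mul(Rational(1, 5), -1) = Rational(-1, 5) ≈ -0.20000)
W = Rational(-16, 5) (W = Mul(Add(1, Rational(-1, 5)), -4) = Mul(Rational(4, 5), -4) = Rational(-16, 5) ≈ -3.2000)
Mul(Mul(Mul(-4, Add(W, 2)), 9), Function('c')(Pow(Add(1, 3), Rational(1, 2)), 4)) = Mul(Mul(Mul(-4, Add(Rational(-16, 5), 2)), 9), Pow(Pow(Add(1, 3), Rational(1, 2)), -1)) = Mul(Mul(Mul(-4, Rational(-6, 5)), 9), Pow(Pow(4, Rational(1, 2)), -1)) = Mul(Mul(Rational(24, 5), 9), Pow(2, -1)) = Mul(Rational(216, 5), Rational(1, 2)) = Rational(108, 5)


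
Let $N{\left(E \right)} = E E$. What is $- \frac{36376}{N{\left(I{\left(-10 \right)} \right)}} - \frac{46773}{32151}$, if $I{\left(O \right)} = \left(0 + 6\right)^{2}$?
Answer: $- \frac{51255941}{1736154} \approx -29.523$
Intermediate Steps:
$I{\left(O \right)} = 36$ ($I{\left(O \right)} = 6^{2} = 36$)
$N{\left(E \right)} = E^{2}$
$- \frac{36376}{N{\left(I{\left(-10 \right)} \right)}} - \frac{46773}{32151} = - \frac{36376}{36^{2}} - \frac{46773}{32151} = - \frac{36376}{1296} - \frac{15591}{10717} = \left(-36376\right) \frac{1}{1296} - \frac{15591}{10717} = - \frac{4547}{162} - \frac{15591}{10717} = - \frac{51255941}{1736154}$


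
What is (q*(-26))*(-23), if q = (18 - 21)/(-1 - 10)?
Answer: 1794/11 ≈ 163.09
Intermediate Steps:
q = 3/11 (q = -3/(-11) = -3*(-1/11) = 3/11 ≈ 0.27273)
(q*(-26))*(-23) = ((3/11)*(-26))*(-23) = -78/11*(-23) = 1794/11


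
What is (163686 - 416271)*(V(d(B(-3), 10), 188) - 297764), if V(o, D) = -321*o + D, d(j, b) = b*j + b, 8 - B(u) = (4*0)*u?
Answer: 82460414610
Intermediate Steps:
B(u) = 8 (B(u) = 8 - 4*0*u = 8 - 0*u = 8 - 1*0 = 8 + 0 = 8)
d(j, b) = b + b*j
V(o, D) = D - 321*o
(163686 - 416271)*(V(d(B(-3), 10), 188) - 297764) = (163686 - 416271)*((188 - 3210*(1 + 8)) - 297764) = -252585*((188 - 3210*9) - 297764) = -252585*((188 - 321*90) - 297764) = -252585*((188 - 28890) - 297764) = -252585*(-28702 - 297764) = -252585*(-326466) = 82460414610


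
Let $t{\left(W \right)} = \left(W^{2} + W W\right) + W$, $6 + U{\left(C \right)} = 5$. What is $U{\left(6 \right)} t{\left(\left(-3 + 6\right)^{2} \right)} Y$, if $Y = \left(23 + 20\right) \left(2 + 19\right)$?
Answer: $-154413$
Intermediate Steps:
$U{\left(C \right)} = -1$ ($U{\left(C \right)} = -6 + 5 = -1$)
$t{\left(W \right)} = W + 2 W^{2}$ ($t{\left(W \right)} = \left(W^{2} + W^{2}\right) + W = 2 W^{2} + W = W + 2 W^{2}$)
$Y = 903$ ($Y = 43 \cdot 21 = 903$)
$U{\left(6 \right)} t{\left(\left(-3 + 6\right)^{2} \right)} Y = - \left(-3 + 6\right)^{2} \left(1 + 2 \left(-3 + 6\right)^{2}\right) 903 = - 3^{2} \left(1 + 2 \cdot 3^{2}\right) 903 = - 9 \left(1 + 2 \cdot 9\right) 903 = - 9 \left(1 + 18\right) 903 = - 9 \cdot 19 \cdot 903 = \left(-1\right) 171 \cdot 903 = \left(-171\right) 903 = -154413$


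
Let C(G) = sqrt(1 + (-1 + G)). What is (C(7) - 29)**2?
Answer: (29 - sqrt(7))**2 ≈ 694.55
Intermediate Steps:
C(G) = sqrt(G)
(C(7) - 29)**2 = (sqrt(7) - 29)**2 = (-29 + sqrt(7))**2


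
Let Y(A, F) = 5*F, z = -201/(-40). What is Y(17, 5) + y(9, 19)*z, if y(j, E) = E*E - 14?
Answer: 70747/40 ≈ 1768.7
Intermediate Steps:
z = 201/40 (z = -201*(-1/40) = 201/40 ≈ 5.0250)
y(j, E) = -14 + E**2 (y(j, E) = E**2 - 14 = -14 + E**2)
Y(17, 5) + y(9, 19)*z = 5*5 + (-14 + 19**2)*(201/40) = 25 + (-14 + 361)*(201/40) = 25 + 347*(201/40) = 25 + 69747/40 = 70747/40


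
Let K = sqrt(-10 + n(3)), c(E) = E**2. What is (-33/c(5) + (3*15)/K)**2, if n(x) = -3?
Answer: -1251468/8125 + 594*I*sqrt(13)/65 ≈ -154.03 + 32.949*I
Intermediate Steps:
K = I*sqrt(13) (K = sqrt(-10 - 3) = sqrt(-13) = I*sqrt(13) ≈ 3.6056*I)
(-33/c(5) + (3*15)/K)**2 = (-33/(5**2) + (3*15)/((I*sqrt(13))))**2 = (-33/25 + 45*(-I*sqrt(13)/13))**2 = (-33*1/25 - 45*I*sqrt(13)/13)**2 = (-33/25 - 45*I*sqrt(13)/13)**2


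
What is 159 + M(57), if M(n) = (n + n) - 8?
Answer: 265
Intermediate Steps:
M(n) = -8 + 2*n (M(n) = 2*n - 8 = -8 + 2*n)
159 + M(57) = 159 + (-8 + 2*57) = 159 + (-8 + 114) = 159 + 106 = 265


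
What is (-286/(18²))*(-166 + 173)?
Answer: -1001/162 ≈ -6.1790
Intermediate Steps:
(-286/(18²))*(-166 + 173) = -286/324*7 = -286*1/324*7 = -143/162*7 = -1001/162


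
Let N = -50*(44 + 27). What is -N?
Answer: 3550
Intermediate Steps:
N = -3550 (N = -50*71 = -3550)
-N = -1*(-3550) = 3550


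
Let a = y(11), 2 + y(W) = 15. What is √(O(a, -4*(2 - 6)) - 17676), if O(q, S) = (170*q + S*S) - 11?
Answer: I*√15221 ≈ 123.37*I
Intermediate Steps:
y(W) = 13 (y(W) = -2 + 15 = 13)
a = 13
O(q, S) = -11 + S² + 170*q (O(q, S) = (170*q + S²) - 11 = (S² + 170*q) - 11 = -11 + S² + 170*q)
√(O(a, -4*(2 - 6)) - 17676) = √((-11 + (-4*(2 - 6))² + 170*13) - 17676) = √((-11 + (-4*(-4))² + 2210) - 17676) = √((-11 + 16² + 2210) - 17676) = √((-11 + 256 + 2210) - 17676) = √(2455 - 17676) = √(-15221) = I*√15221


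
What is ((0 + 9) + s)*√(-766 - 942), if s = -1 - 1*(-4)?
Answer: 24*I*√427 ≈ 495.94*I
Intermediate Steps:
s = 3 (s = -1 + 4 = 3)
((0 + 9) + s)*√(-766 - 942) = ((0 + 9) + 3)*√(-766 - 942) = (9 + 3)*√(-1708) = 12*(2*I*√427) = 24*I*√427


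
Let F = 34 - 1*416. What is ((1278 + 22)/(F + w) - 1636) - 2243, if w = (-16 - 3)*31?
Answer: -3767809/971 ≈ -3880.3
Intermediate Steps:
F = -382 (F = 34 - 416 = -382)
w = -589 (w = -19*31 = -589)
((1278 + 22)/(F + w) - 1636) - 2243 = ((1278 + 22)/(-382 - 589) - 1636) - 2243 = (1300/(-971) - 1636) - 2243 = (1300*(-1/971) - 1636) - 2243 = (-1300/971 - 1636) - 2243 = -1589856/971 - 2243 = -3767809/971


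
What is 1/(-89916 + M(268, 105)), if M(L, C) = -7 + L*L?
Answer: -1/18099 ≈ -5.5252e-5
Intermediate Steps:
M(L, C) = -7 + L²
1/(-89916 + M(268, 105)) = 1/(-89916 + (-7 + 268²)) = 1/(-89916 + (-7 + 71824)) = 1/(-89916 + 71817) = 1/(-18099) = -1/18099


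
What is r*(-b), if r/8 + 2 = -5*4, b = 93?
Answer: 16368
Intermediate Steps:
r = -176 (r = -16 + 8*(-5*4) = -16 + 8*(-20) = -16 - 160 = -176)
r*(-b) = -(-176)*93 = -176*(-93) = 16368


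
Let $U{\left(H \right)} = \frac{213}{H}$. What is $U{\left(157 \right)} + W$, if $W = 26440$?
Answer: $\frac{4151293}{157} \approx 26441.0$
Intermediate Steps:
$U{\left(157 \right)} + W = \frac{213}{157} + 26440 = \frac{4151293}{157}$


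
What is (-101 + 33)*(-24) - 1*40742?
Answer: -39110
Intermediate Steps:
(-101 + 33)*(-24) - 1*40742 = -68*(-24) - 40742 = 1632 - 40742 = -39110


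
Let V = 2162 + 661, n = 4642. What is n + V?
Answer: 7465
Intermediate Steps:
V = 2823
n + V = 4642 + 2823 = 7465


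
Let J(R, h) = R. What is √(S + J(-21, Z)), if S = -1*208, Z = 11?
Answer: I*√229 ≈ 15.133*I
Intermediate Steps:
S = -208
√(S + J(-21, Z)) = √(-208 - 21) = √(-229) = I*√229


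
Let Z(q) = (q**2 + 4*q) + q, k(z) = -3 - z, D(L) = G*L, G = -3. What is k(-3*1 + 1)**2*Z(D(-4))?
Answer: 204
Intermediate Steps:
D(L) = -3*L
Z(q) = q**2 + 5*q
k(-3*1 + 1)**2*Z(D(-4)) = (-3 - (-3*1 + 1))**2*((-3*(-4))*(5 - 3*(-4))) = (-3 - (-3 + 1))**2*(12*(5 + 12)) = (-3 - 1*(-2))**2*(12*17) = (-3 + 2)**2*204 = (-1)**2*204 = 1*204 = 204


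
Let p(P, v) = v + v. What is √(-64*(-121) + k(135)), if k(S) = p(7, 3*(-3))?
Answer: √7726 ≈ 87.898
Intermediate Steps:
p(P, v) = 2*v
k(S) = -18 (k(S) = 2*(3*(-3)) = 2*(-9) = -18)
√(-64*(-121) + k(135)) = √(-64*(-121) - 18) = √(7744 - 18) = √7726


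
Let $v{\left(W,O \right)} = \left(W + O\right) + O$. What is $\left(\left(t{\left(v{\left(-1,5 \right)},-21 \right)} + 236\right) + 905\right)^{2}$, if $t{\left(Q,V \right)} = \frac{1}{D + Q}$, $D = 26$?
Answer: $\frac{1594884096}{1225} \approx 1.3019 \cdot 10^{6}$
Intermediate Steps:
$v{\left(W,O \right)} = W + 2 O$ ($v{\left(W,O \right)} = \left(O + W\right) + O = W + 2 O$)
$t{\left(Q,V \right)} = \frac{1}{26 + Q}$
$\left(\left(t{\left(v{\left(-1,5 \right)},-21 \right)} + 236\right) + 905\right)^{2} = \left(\left(\frac{1}{26 + \left(-1 + 2 \cdot 5\right)} + 236\right) + 905\right)^{2} = \left(\left(\frac{1}{26 + \left(-1 + 10\right)} + 236\right) + 905\right)^{2} = \left(\left(\frac{1}{26 + 9} + 236\right) + 905\right)^{2} = \left(\left(\frac{1}{35} + 236\right) + 905\right)^{2} = \left(\frac{8261}{35} + 905\right)^{2} = \left(\frac{39936}{35}\right)^{2} = \frac{1594884096}{1225}$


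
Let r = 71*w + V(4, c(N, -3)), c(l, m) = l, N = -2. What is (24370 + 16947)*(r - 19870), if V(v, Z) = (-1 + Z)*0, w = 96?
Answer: -539352118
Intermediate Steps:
V(v, Z) = 0
r = 6816 (r = 71*96 + 0 = 6816 + 0 = 6816)
(24370 + 16947)*(r - 19870) = (24370 + 16947)*(6816 - 19870) = 41317*(-13054) = -539352118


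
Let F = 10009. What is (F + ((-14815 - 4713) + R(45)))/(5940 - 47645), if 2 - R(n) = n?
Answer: 9562/41705 ≈ 0.22928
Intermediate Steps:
R(n) = 2 - n
(F + ((-14815 - 4713) + R(45)))/(5940 - 47645) = (10009 + ((-14815 - 4713) + (2 - 1*45)))/(5940 - 47645) = (10009 + (-19528 + (2 - 45)))/(-41705) = (10009 + (-19528 - 43))*(-1/41705) = (10009 - 19571)*(-1/41705) = -9562*(-1/41705) = 9562/41705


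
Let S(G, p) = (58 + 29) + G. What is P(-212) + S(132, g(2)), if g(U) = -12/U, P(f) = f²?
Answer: 45163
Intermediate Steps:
S(G, p) = 87 + G
P(-212) + S(132, g(2)) = (-212)² + (87 + 132) = 44944 + 219 = 45163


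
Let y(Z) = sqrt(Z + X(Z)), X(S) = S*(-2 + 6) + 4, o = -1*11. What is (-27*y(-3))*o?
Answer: 297*I*sqrt(11) ≈ 985.04*I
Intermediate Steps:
o = -11
X(S) = 4 + 4*S (X(S) = S*4 + 4 = 4*S + 4 = 4 + 4*S)
y(Z) = sqrt(4 + 5*Z) (y(Z) = sqrt(Z + (4 + 4*Z)) = sqrt(4 + 5*Z))
(-27*y(-3))*o = -27*sqrt(4 + 5*(-3))*(-11) = -27*sqrt(4 - 15)*(-11) = -27*I*sqrt(11)*(-11) = 297*I*sqrt(11)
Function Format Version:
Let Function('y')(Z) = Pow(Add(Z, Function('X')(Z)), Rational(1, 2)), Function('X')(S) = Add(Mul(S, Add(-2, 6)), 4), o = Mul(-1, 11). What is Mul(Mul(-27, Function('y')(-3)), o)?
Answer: Mul(297, I, Pow(11, Rational(1, 2))) ≈ Mul(985.04, I)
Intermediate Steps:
o = -11
Function('X')(S) = Add(4, Mul(4, S)) (Function('X')(S) = Add(Mul(S, 4), 4) = Add(Mul(4, S), 4) = Add(4, Mul(4, S)))
Function('y')(Z) = Pow(Add(4, Mul(5, Z)), Rational(1, 2)) (Function('y')(Z) = Pow(Add(Z, Add(4, Mul(4, Z))), Rational(1, 2)) = Pow(Add(4, Mul(5, Z)), Rational(1, 2)))
Mul(Mul(-27, Function('y')(-3)), o) = Mul(Mul(-27, Pow(Add(4, Mul(5, -3)), Rational(1, 2))), -11) = Mul(Mul(-27, Pow(Add(4, -15), Rational(1, 2))), -11) = Mul(Mul(-27, Pow(-11, Rational(1, 2))), -11) = Mul(Mul(-27, Mul(I, Pow(11, Rational(1, 2)))), -11) = Mul(Mul(-27, I, Pow(11, Rational(1, 2))), -11) = Mul(297, I, Pow(11, Rational(1, 2)))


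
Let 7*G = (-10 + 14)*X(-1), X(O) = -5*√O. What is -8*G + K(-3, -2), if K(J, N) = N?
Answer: -2 + 160*I/7 ≈ -2.0 + 22.857*I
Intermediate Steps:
G = -20*I/7 (G = ((-10 + 14)*(-5*I))/7 = (4*(-5*I))/7 = (-20*I)/7 = -20*I/7 ≈ -2.8571*I)
-8*G + K(-3, -2) = -(-160)*I/7 - 2 = 160*I/7 - 2 = -2 + 160*I/7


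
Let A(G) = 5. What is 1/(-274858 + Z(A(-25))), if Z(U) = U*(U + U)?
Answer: -1/274808 ≈ -3.6389e-6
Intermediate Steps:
Z(U) = 2*U² (Z(U) = U*(2*U) = 2*U²)
1/(-274858 + Z(A(-25))) = 1/(-274858 + 2*5²) = 1/(-274858 + 2*25) = 1/(-274858 + 50) = 1/(-274808) = -1/274808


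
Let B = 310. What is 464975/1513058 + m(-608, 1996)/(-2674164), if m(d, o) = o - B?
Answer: 51702849588/168590218063 ≈ 0.30668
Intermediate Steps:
m(d, o) = -310 + o (m(d, o) = o - 1*310 = o - 310 = -310 + o)
464975/1513058 + m(-608, 1996)/(-2674164) = 464975/1513058 + (-310 + 1996)/(-2674164) = 464975*(1/1513058) + 1686*(-1/2674164) = 464975/1513058 - 281/445694 = 51702849588/168590218063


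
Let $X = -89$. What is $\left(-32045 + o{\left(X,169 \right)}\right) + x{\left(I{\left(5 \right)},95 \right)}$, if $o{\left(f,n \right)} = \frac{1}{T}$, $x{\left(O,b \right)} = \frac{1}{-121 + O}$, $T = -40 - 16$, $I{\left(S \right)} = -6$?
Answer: $- \frac{227904223}{7112} \approx -32045.0$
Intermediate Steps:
$T = -56$ ($T = -40 - 16 = -56$)
$o{\left(f,n \right)} = - \frac{1}{56}$ ($o{\left(f,n \right)} = \frac{1}{-56} = - \frac{1}{56}$)
$\left(-32045 + o{\left(X,169 \right)}\right) + x{\left(I{\left(5 \right)},95 \right)} = \left(-32045 - \frac{1}{56}\right) + \frac{1}{-121 - 6} = - \frac{1794521}{56} + \frac{1}{-127} = - \frac{1794521}{56} - \frac{1}{127} = - \frac{227904223}{7112}$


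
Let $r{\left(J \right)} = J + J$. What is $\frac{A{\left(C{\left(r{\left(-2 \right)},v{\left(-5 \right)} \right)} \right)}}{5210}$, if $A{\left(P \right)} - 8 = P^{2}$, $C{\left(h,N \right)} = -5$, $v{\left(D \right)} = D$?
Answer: $\frac{33}{5210} \approx 0.006334$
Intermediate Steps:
$r{\left(J \right)} = 2 J$
$A{\left(P \right)} = 8 + P^{2}$
$\frac{A{\left(C{\left(r{\left(-2 \right)},v{\left(-5 \right)} \right)} \right)}}{5210} = \frac{8 + \left(-5\right)^{2}}{5210} = \left(8 + 25\right) \frac{1}{5210} = 33 \cdot \frac{1}{5210} = \frac{33}{5210}$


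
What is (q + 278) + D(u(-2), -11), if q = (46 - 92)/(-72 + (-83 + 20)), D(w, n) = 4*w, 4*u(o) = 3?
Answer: 37981/135 ≈ 281.34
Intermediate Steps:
u(o) = 3/4 (u(o) = (1/4)*3 = 3/4)
q = 46/135 (q = -46/(-72 - 63) = -46/(-135) = -46*(-1/135) = 46/135 ≈ 0.34074)
(q + 278) + D(u(-2), -11) = (46/135 + 278) + 4*(3/4) = 37576/135 + 3 = 37981/135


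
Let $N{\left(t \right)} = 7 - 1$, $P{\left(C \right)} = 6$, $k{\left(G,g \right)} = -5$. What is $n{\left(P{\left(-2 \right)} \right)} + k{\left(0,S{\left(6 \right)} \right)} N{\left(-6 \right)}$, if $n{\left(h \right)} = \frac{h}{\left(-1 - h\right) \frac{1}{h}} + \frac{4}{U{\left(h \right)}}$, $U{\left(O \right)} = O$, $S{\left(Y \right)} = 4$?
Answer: $- \frac{724}{21} \approx -34.476$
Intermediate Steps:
$N{\left(t \right)} = 6$ ($N{\left(t \right)} = 7 - 1 = 6$)
$n{\left(h \right)} = \frac{4}{h} + \frac{h^{2}}{-1 - h}$ ($n{\left(h \right)} = \frac{h}{\left(-1 - h\right) \frac{1}{h}} + \frac{4}{h} = \frac{h}{\frac{1}{h} \left(-1 - h\right)} + \frac{4}{h} = h \frac{h}{-1 - h} + \frac{4}{h} = \frac{h^{2}}{-1 - h} + \frac{4}{h} = \frac{4}{h} + \frac{h^{2}}{-1 - h}$)
$n{\left(P{\left(-2 \right)} \right)} + k{\left(0,S{\left(6 \right)} \right)} N{\left(-6 \right)} = \frac{4 - 6^{3} + 4 \cdot 6}{6 \left(1 + 6\right)} - 30 = \frac{4 - 216 + 24}{6 \cdot 7} - 30 = \frac{1}{6} \cdot \frac{1}{7} \left(4 - 216 + 24\right) - 30 = \frac{1}{6} \cdot \frac{1}{7} \left(-188\right) - 30 = - \frac{94}{21} - 30 = - \frac{724}{21}$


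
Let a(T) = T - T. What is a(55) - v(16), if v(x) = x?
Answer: -16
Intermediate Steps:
a(T) = 0
a(55) - v(16) = 0 - 1*16 = 0 - 16 = -16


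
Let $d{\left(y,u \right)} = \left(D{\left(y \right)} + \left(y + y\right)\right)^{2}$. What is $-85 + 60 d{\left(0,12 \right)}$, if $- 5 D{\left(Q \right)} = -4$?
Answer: $- \frac{233}{5} \approx -46.6$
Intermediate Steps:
$D{\left(Q \right)} = \frac{4}{5}$ ($D{\left(Q \right)} = \left(- \frac{1}{5}\right) \left(-4\right) = \frac{4}{5}$)
$d{\left(y,u \right)} = \left(\frac{4}{5} + 2 y\right)^{2}$ ($d{\left(y,u \right)} = \left(\frac{4}{5} + \left(y + y\right)\right)^{2} = \left(\frac{4}{5} + 2 y\right)^{2}$)
$-85 + 60 d{\left(0,12 \right)} = -85 + 60 \frac{4 \left(2 + 5 \cdot 0\right)^{2}}{25} = -85 + 60 \frac{4 \left(2 + 0\right)^{2}}{25} = -85 + 60 \frac{4 \cdot 2^{2}}{25} = -85 + 60 \cdot \frac{4}{25} \cdot 4 = -85 + 60 \cdot \frac{16}{25} = -85 + \frac{192}{5} = - \frac{233}{5}$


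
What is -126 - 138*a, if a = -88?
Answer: 12018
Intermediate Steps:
-126 - 138*a = -126 - 138*(-88) = -126 + 12144 = 12018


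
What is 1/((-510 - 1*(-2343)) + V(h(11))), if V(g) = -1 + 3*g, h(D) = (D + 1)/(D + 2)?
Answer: 13/23852 ≈ 0.00054503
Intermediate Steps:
h(D) = (1 + D)/(2 + D)
1/((-510 - 1*(-2343)) + V(h(11))) = 1/((-510 - 1*(-2343)) + (-1 + 3*((1 + 11)/(2 + 11)))) = 1/((-510 + 2343) + (-1 + 3*(12/13))) = 1/(1833 + (-1 + 3*((1/13)*12))) = 1/(1833 + (-1 + 3*(12/13))) = 1/(1833 + (-1 + 36/13)) = 1/(1833 + 23/13) = 1/(23852/13) = 13/23852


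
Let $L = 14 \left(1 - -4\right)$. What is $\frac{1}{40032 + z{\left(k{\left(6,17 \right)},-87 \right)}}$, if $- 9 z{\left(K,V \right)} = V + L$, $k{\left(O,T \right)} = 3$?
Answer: $\frac{9}{360305} \approx 2.4979 \cdot 10^{-5}$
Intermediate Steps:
$L = 70$ ($L = 14 \left(1 + 4\right) = 14 \cdot 5 = 70$)
$z{\left(K,V \right)} = - \frac{70}{9} - \frac{V}{9}$ ($z{\left(K,V \right)} = - \frac{V + 70}{9} = - \frac{70 + V}{9} = - \frac{70}{9} - \frac{V}{9}$)
$\frac{1}{40032 + z{\left(k{\left(6,17 \right)},-87 \right)}} = \frac{1}{40032 - - \frac{17}{9}} = \frac{1}{40032 + \left(- \frac{70}{9} + \frac{29}{3}\right)} = \frac{1}{40032 + \frac{17}{9}} = \frac{1}{\frac{360305}{9}} = \frac{9}{360305}$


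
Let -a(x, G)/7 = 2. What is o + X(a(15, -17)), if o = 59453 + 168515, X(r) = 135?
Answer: 228103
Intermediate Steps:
a(x, G) = -14 (a(x, G) = -7*2 = -14)
o = 227968
o + X(a(15, -17)) = 227968 + 135 = 228103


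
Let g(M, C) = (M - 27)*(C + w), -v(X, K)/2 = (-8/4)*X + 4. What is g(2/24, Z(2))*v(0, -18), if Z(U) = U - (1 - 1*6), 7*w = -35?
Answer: 1292/3 ≈ 430.67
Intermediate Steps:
w = -5 (w = (⅐)*(-35) = -5)
v(X, K) = -8 + 4*X (v(X, K) = -2*((-8/4)*X + 4) = -2*((-8*¼)*X + 4) = -2*(-2*X + 4) = -2*(4 - 2*X) = -8 + 4*X)
Z(U) = 5 + U (Z(U) = U - (1 - 6) = U - 1*(-5) = U + 5 = 5 + U)
g(M, C) = (-27 + M)*(-5 + C) (g(M, C) = (M - 27)*(C - 5) = (-27 + M)*(-5 + C))
g(2/24, Z(2))*v(0, -18) = (135 - 27*(5 + 2) - 10/24 + (5 + 2)*(2/24))*(-8 + 4*0) = (135 - 27*7 - 10/24 + 7*(2*(1/24)))*(-8 + 0) = (135 - 189 - 5*1/12 + 7*(1/12))*(-8) = (135 - 189 - 5/12 + 7/12)*(-8) = -323/6*(-8) = 1292/3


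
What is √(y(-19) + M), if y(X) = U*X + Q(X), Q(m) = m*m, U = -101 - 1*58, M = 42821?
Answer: √46203 ≈ 214.95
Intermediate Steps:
U = -159 (U = -101 - 58 = -159)
Q(m) = m²
y(X) = X² - 159*X (y(X) = -159*X + X² = X² - 159*X)
√(y(-19) + M) = √(-19*(-159 - 19) + 42821) = √(-19*(-178) + 42821) = √(3382 + 42821) = √46203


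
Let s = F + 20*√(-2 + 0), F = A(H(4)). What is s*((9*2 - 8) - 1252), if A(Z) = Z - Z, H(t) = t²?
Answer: -24840*I*√2 ≈ -35129.0*I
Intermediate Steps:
A(Z) = 0
F = 0
s = 20*I*√2 (s = 0 + 20*√(-2 + 0) = 0 + 20*√(-2) = 0 + 20*(I*√2) = 0 + 20*I*√2 = 20*I*√2 ≈ 28.284*I)
s*((9*2 - 8) - 1252) = (20*I*√2)*((9*2 - 8) - 1252) = (20*I*√2)*((18 - 8) - 1252) = (20*I*√2)*(10 - 1252) = (20*I*√2)*(-1242) = -24840*I*√2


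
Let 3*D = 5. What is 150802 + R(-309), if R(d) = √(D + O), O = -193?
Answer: 150802 + I*√1722/3 ≈ 1.508e+5 + 13.832*I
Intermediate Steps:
D = 5/3 (D = (⅓)*5 = 5/3 ≈ 1.6667)
R(d) = I*√1722/3 (R(d) = √(5/3 - 193) = √(-574/3) = I*√1722/3)
150802 + R(-309) = 150802 + I*√1722/3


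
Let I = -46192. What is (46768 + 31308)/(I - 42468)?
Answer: -19519/22165 ≈ -0.88062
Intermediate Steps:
(46768 + 31308)/(I - 42468) = (46768 + 31308)/(-46192 - 42468) = 78076/(-88660) = 78076*(-1/88660) = -19519/22165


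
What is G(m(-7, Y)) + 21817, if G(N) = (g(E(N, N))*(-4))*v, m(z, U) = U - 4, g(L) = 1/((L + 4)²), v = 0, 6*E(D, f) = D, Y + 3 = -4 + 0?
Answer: 21817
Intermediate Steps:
Y = -7 (Y = -3 + (-4 + 0) = -3 - 4 = -7)
E(D, f) = D/6
g(L) = (4 + L)⁻² (g(L) = 1/((4 + L)²) = (4 + L)⁻²)
m(z, U) = -4 + U
G(N) = 0 (G(N) = (-4/(4 + N/6)²)*0 = -4/(4 + N/6)²*0 = 0)
G(m(-7, Y)) + 21817 = 0 + 21817 = 21817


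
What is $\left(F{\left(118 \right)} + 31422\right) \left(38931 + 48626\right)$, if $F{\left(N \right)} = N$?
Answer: $2761547780$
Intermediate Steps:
$\left(F{\left(118 \right)} + 31422\right) \left(38931 + 48626\right) = \left(118 + 31422\right) \left(38931 + 48626\right) = 31540 \cdot 87557 = 2761547780$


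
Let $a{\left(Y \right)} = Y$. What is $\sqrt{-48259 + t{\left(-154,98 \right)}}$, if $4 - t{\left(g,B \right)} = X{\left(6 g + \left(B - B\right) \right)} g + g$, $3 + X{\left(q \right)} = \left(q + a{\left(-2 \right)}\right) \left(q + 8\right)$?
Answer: $\sqrt{130576701} \approx 11427.0$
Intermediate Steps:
$X{\left(q \right)} = -3 + \left(-2 + q\right) \left(8 + q\right)$ ($X{\left(q \right)} = -3 + \left(q - 2\right) \left(q + 8\right) = -3 + \left(-2 + q\right) \left(8 + q\right)$)
$t{\left(g,B \right)} = 4 - g - g \left(-19 + 36 g + 36 g^{2}\right)$ ($t{\left(g,B \right)} = 4 - \left(\left(-19 + \left(6 g + \left(B - B\right)\right)^{2} + 6 \left(6 g + \left(B - B\right)\right)\right) g + g\right) = 4 - \left(\left(-19 + \left(6 g + 0\right)^{2} + 6 \left(6 g + 0\right)\right) g + g\right) = 4 - \left(\left(-19 + \left(6 g\right)^{2} + 6 \cdot 6 g\right) g + g\right) = 4 - \left(\left(-19 + 36 g^{2} + 36 g\right) g + g\right) = 4 - \left(\left(-19 + 36 g + 36 g^{2}\right) g + g\right) = 4 - \left(g \left(-19 + 36 g + 36 g^{2}\right) + g\right) = 4 - \left(g + g \left(-19 + 36 g + 36 g^{2}\right)\right) = 4 - g - g \left(-19 + 36 g + 36 g^{2}\right)$)
$\sqrt{-48259 + t{\left(-154,98 \right)}} = \sqrt{-48259 - \left(-158 - 154 \left(-19 + 36 \left(-154\right) + 36 \left(-154\right)^{2}\right)\right)} = \sqrt{-48259 + \left(4 + 154 - - 154 \left(-19 - 5544 + 36 \cdot 23716\right)\right)} = \sqrt{-48259 + \left(4 + 154 - - 154 \left(-19 - 5544 + 853776\right)\right)} = \sqrt{-48259 + \left(4 + 154 - \left(-154\right) 848213\right)} = \sqrt{-48259 + \left(4 + 154 + 130624802\right)} = \sqrt{-48259 + 130624960} = \sqrt{130576701}$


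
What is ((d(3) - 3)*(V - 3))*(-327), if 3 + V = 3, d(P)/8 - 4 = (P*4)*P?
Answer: 310977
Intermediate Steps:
d(P) = 32 + 32*P**2 (d(P) = 32 + 8*((P*4)*P) = 32 + 8*((4*P)*P) = 32 + 8*(4*P**2) = 32 + 32*P**2)
V = 0 (V = -3 + 3 = 0)
((d(3) - 3)*(V - 3))*(-327) = (((32 + 32*3**2) - 3)*(0 - 3))*(-327) = (((32 + 32*9) - 3)*(-3))*(-327) = (((32 + 288) - 3)*(-3))*(-327) = ((320 - 3)*(-3))*(-327) = (317*(-3))*(-327) = -951*(-327) = 310977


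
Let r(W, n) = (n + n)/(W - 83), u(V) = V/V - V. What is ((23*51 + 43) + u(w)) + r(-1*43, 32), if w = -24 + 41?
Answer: 75568/63 ≈ 1199.5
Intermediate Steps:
w = 17
u(V) = 1 - V
r(W, n) = 2*n/(-83 + W) (r(W, n) = (2*n)/(-83 + W) = 2*n/(-83 + W))
((23*51 + 43) + u(w)) + r(-1*43, 32) = ((23*51 + 43) + (1 - 1*17)) + 2*32/(-83 - 1*43) = ((1173 + 43) + (1 - 17)) + 2*32/(-83 - 43) = (1216 - 16) + 2*32/(-126) = 1200 + 2*32*(-1/126) = 1200 - 32/63 = 75568/63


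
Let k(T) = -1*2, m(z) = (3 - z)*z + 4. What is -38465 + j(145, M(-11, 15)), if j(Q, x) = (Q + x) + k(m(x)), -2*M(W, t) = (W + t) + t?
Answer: -76663/2 ≈ -38332.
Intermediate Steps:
m(z) = 4 + z*(3 - z) (m(z) = z*(3 - z) + 4 = 4 + z*(3 - z))
M(W, t) = -t - W/2 (M(W, t) = -((W + t) + t)/2 = -(W + 2*t)/2 = -t - W/2)
k(T) = -2
j(Q, x) = -2 + Q + x (j(Q, x) = (Q + x) - 2 = -2 + Q + x)
-38465 + j(145, M(-11, 15)) = -38465 + (-2 + 145 + (-1*15 - 1/2*(-11))) = -38465 + (-2 + 145 + (-15 + 11/2)) = -38465 + (-2 + 145 - 19/2) = -38465 + 267/2 = -76663/2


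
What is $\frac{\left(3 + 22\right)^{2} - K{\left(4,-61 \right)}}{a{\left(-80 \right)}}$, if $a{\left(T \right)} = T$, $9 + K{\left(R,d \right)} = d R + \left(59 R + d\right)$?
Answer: $- \frac{703}{80} \approx -8.7875$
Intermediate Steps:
$K{\left(R,d \right)} = -9 + d + 59 R + R d$ ($K{\left(R,d \right)} = -9 + \left(d R + \left(59 R + d\right)\right) = -9 + \left(R d + \left(d + 59 R\right)\right) = -9 + \left(d + 59 R + R d\right) = -9 + d + 59 R + R d$)
$\frac{\left(3 + 22\right)^{2} - K{\left(4,-61 \right)}}{a{\left(-80 \right)}} = \frac{\left(3 + 22\right)^{2} - \left(-9 - 61 + 59 \cdot 4 + 4 \left(-61\right)\right)}{-80} = \left(25^{2} - \left(-9 - 61 + 236 - 244\right)\right) \left(- \frac{1}{80}\right) = \left(625 - -78\right) \left(- \frac{1}{80}\right) = \left(625 + 78\right) \left(- \frac{1}{80}\right) = 703 \left(- \frac{1}{80}\right) = - \frac{703}{80}$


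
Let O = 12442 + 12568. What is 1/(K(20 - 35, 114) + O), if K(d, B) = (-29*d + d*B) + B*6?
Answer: 1/24419 ≈ 4.0952e-5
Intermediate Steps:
K(d, B) = -29*d + 6*B + B*d (K(d, B) = (-29*d + B*d) + 6*B = -29*d + 6*B + B*d)
O = 25010
1/(K(20 - 35, 114) + O) = 1/((-29*(20 - 35) + 6*114 + 114*(20 - 35)) + 25010) = 1/((-29*(-15) + 684 + 114*(-15)) + 25010) = 1/((435 + 684 - 1710) + 25010) = 1/(-591 + 25010) = 1/24419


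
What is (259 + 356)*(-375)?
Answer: -230625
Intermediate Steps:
(259 + 356)*(-375) = 615*(-375) = -230625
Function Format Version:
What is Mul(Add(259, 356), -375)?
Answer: -230625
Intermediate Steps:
Mul(Add(259, 356), -375) = Mul(615, -375) = -230625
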